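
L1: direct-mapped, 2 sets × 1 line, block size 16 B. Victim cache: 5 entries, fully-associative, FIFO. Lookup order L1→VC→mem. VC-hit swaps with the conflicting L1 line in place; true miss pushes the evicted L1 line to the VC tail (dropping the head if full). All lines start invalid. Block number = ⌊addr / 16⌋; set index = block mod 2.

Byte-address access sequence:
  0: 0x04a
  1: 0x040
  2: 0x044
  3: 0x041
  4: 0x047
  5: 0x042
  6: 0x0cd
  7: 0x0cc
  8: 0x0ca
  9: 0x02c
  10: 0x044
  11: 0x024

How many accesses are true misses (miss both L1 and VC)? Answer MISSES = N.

0: 0x4a (blk 4, set 0) → MISS  vc=[]
1: 0x40 (blk 4, set 0) → L1-HIT  vc=[]
2: 0x44 (blk 4, set 0) → L1-HIT  vc=[]
3: 0x41 (blk 4, set 0) → L1-HIT  vc=[]
4: 0x47 (blk 4, set 0) → L1-HIT  vc=[]
5: 0x42 (blk 4, set 0) → L1-HIT  vc=[]
6: 0xcd (blk 12, set 0) → MISS  vc=[4]
7: 0xcc (blk 12, set 0) → L1-HIT  vc=[4]
8: 0xca (blk 12, set 0) → L1-HIT  vc=[4]
9: 0x2c (blk 2, set 0) → MISS  vc=[4, 12]
10: 0x44 (blk 4, set 0) → VC-HIT  vc=[2, 12]
11: 0x24 (blk 2, set 0) → VC-HIT  vc=[4, 12]

MISSES = 3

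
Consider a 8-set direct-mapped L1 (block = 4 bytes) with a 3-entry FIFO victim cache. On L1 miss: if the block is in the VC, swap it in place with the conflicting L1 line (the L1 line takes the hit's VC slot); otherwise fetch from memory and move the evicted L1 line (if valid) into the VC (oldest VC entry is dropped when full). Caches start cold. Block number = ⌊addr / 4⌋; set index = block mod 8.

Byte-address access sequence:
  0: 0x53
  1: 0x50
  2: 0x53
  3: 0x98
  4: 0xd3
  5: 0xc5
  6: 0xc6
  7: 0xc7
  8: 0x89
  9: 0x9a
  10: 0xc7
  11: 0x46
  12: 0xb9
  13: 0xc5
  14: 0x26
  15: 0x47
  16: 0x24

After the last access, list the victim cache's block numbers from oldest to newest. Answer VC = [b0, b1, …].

#0 0x53→b20/s4 MISS; vc=[]
#1 0x50→b20/s4 L1-HIT; vc=[]
#2 0x53→b20/s4 L1-HIT; vc=[]
#3 0x98→b38/s6 MISS; vc=[]
#4 0xd3→b52/s4 MISS; vc=[20]
#5 0xc5→b49/s1 MISS; vc=[20]
#6 0xc6→b49/s1 L1-HIT; vc=[20]
#7 0xc7→b49/s1 L1-HIT; vc=[20]
#8 0x89→b34/s2 MISS; vc=[20]
#9 0x9a→b38/s6 L1-HIT; vc=[20]
#10 0xc7→b49/s1 L1-HIT; vc=[20]
#11 0x46→b17/s1 MISS; vc=[20,49]
#12 0xb9→b46/s6 MISS; vc=[20,49,38]
#13 0xc5→b49/s1 VC-HIT; vc=[20,17,38]
#14 0x26→b9/s1 MISS; vc=[17,38,49]
#15 0x47→b17/s1 VC-HIT; vc=[9,38,49]
#16 0x24→b9/s1 VC-HIT; vc=[17,38,49]

VC = [17, 38, 49]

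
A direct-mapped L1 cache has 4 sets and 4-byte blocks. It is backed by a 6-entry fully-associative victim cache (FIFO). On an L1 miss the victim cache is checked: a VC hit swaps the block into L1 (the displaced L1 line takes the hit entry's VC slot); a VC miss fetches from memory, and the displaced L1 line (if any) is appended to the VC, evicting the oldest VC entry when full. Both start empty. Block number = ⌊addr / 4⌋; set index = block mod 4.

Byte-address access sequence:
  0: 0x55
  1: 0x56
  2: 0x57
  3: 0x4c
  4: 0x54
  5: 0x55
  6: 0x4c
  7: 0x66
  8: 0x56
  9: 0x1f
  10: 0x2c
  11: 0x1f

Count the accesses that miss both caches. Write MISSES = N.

  [0] addr=0x55 blk=21 s=1: MISS | VC []
  [1] addr=0x56 blk=21 s=1: L1-HIT | VC []
  [2] addr=0x57 blk=21 s=1: L1-HIT | VC []
  [3] addr=0x4c blk=19 s=3: MISS | VC []
  [4] addr=0x54 blk=21 s=1: L1-HIT | VC []
  [5] addr=0x55 blk=21 s=1: L1-HIT | VC []
  [6] addr=0x4c blk=19 s=3: L1-HIT | VC []
  [7] addr=0x66 blk=25 s=1: MISS | VC [21]
  [8] addr=0x56 blk=21 s=1: VC-HIT | VC [25]
  [9] addr=0x1f blk=7 s=3: MISS | VC [25, 19]
  [10] addr=0x2c blk=11 s=3: MISS | VC [25, 19, 7]
  [11] addr=0x1f blk=7 s=3: VC-HIT | VC [25, 19, 11]

MISSES = 5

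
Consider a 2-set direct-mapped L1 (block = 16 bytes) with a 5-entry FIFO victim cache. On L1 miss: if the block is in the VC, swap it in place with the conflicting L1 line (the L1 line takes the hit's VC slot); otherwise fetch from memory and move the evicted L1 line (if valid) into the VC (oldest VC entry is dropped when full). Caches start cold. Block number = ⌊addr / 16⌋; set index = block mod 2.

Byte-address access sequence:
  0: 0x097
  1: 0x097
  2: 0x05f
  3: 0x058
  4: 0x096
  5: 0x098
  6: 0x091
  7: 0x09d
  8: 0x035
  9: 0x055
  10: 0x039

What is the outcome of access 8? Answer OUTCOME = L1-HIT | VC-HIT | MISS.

  [0] addr=0x97 blk=9 s=1: MISS | VC []
  [1] addr=0x97 blk=9 s=1: L1-HIT | VC []
  [2] addr=0x5f blk=5 s=1: MISS | VC [9]
  [3] addr=0x58 blk=5 s=1: L1-HIT | VC [9]
  [4] addr=0x96 blk=9 s=1: VC-HIT | VC [5]
  [5] addr=0x98 blk=9 s=1: L1-HIT | VC [5]
  [6] addr=0x91 blk=9 s=1: L1-HIT | VC [5]
  [7] addr=0x9d blk=9 s=1: L1-HIT | VC [5]
  [8] addr=0x35 blk=3 s=1: MISS | VC [5, 9]
  [9] addr=0x55 blk=5 s=1: VC-HIT | VC [3, 9]
  [10] addr=0x39 blk=3 s=1: VC-HIT | VC [5, 9]

OUTCOME = MISS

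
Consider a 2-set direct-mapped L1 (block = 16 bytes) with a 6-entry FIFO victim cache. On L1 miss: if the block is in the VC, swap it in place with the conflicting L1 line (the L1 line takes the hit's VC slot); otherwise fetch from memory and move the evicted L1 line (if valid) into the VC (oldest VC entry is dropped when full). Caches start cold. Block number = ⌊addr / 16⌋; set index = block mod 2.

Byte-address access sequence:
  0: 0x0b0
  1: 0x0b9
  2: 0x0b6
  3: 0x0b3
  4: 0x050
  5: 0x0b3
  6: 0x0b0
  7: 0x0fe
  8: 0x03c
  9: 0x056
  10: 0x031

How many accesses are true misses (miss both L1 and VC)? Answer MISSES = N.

0: 0xb0 (blk 11, set 1) → MISS  vc=[]
1: 0xb9 (blk 11, set 1) → L1-HIT  vc=[]
2: 0xb6 (blk 11, set 1) → L1-HIT  vc=[]
3: 0xb3 (blk 11, set 1) → L1-HIT  vc=[]
4: 0x50 (blk 5, set 1) → MISS  vc=[11]
5: 0xb3 (blk 11, set 1) → VC-HIT  vc=[5]
6: 0xb0 (blk 11, set 1) → L1-HIT  vc=[5]
7: 0xfe (blk 15, set 1) → MISS  vc=[5, 11]
8: 0x3c (blk 3, set 1) → MISS  vc=[5, 11, 15]
9: 0x56 (blk 5, set 1) → VC-HIT  vc=[3, 11, 15]
10: 0x31 (blk 3, set 1) → VC-HIT  vc=[5, 11, 15]

MISSES = 4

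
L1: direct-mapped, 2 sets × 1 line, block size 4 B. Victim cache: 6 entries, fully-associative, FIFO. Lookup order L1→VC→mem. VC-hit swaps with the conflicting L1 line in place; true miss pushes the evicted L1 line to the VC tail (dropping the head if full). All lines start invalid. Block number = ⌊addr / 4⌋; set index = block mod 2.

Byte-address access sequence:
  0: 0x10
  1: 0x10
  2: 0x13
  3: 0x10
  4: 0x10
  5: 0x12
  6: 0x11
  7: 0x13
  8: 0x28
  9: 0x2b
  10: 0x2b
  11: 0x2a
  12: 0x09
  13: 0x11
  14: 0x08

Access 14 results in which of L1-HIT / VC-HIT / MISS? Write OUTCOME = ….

#0 0x10→b4/s0 MISS; vc=[]
#1 0x10→b4/s0 L1-HIT; vc=[]
#2 0x13→b4/s0 L1-HIT; vc=[]
#3 0x10→b4/s0 L1-HIT; vc=[]
#4 0x10→b4/s0 L1-HIT; vc=[]
#5 0x12→b4/s0 L1-HIT; vc=[]
#6 0x11→b4/s0 L1-HIT; vc=[]
#7 0x13→b4/s0 L1-HIT; vc=[]
#8 0x28→b10/s0 MISS; vc=[4]
#9 0x2b→b10/s0 L1-HIT; vc=[4]
#10 0x2b→b10/s0 L1-HIT; vc=[4]
#11 0x2a→b10/s0 L1-HIT; vc=[4]
#12 0x9→b2/s0 MISS; vc=[4,10]
#13 0x11→b4/s0 VC-HIT; vc=[2,10]
#14 0x8→b2/s0 VC-HIT; vc=[4,10]

OUTCOME = VC-HIT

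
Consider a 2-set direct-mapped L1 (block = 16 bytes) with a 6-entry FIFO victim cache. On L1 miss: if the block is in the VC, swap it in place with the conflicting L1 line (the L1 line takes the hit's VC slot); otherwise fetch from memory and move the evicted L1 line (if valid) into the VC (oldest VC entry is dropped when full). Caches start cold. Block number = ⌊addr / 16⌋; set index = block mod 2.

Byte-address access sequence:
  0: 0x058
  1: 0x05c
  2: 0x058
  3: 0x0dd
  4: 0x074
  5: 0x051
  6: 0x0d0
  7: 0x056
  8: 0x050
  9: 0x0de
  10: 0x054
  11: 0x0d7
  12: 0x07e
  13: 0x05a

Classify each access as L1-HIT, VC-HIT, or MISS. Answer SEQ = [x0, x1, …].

  [0] addr=0x58 blk=5 s=1: MISS | VC []
  [1] addr=0x5c blk=5 s=1: L1-HIT | VC []
  [2] addr=0x58 blk=5 s=1: L1-HIT | VC []
  [3] addr=0xdd blk=13 s=1: MISS | VC [5]
  [4] addr=0x74 blk=7 s=1: MISS | VC [5, 13]
  [5] addr=0x51 blk=5 s=1: VC-HIT | VC [7, 13]
  [6] addr=0xd0 blk=13 s=1: VC-HIT | VC [7, 5]
  [7] addr=0x56 blk=5 s=1: VC-HIT | VC [7, 13]
  [8] addr=0x50 blk=5 s=1: L1-HIT | VC [7, 13]
  [9] addr=0xde blk=13 s=1: VC-HIT | VC [7, 5]
  [10] addr=0x54 blk=5 s=1: VC-HIT | VC [7, 13]
  [11] addr=0xd7 blk=13 s=1: VC-HIT | VC [7, 5]
  [12] addr=0x7e blk=7 s=1: VC-HIT | VC [13, 5]
  [13] addr=0x5a blk=5 s=1: VC-HIT | VC [13, 7]

SEQ = [MISS, L1-HIT, L1-HIT, MISS, MISS, VC-HIT, VC-HIT, VC-HIT, L1-HIT, VC-HIT, VC-HIT, VC-HIT, VC-HIT, VC-HIT]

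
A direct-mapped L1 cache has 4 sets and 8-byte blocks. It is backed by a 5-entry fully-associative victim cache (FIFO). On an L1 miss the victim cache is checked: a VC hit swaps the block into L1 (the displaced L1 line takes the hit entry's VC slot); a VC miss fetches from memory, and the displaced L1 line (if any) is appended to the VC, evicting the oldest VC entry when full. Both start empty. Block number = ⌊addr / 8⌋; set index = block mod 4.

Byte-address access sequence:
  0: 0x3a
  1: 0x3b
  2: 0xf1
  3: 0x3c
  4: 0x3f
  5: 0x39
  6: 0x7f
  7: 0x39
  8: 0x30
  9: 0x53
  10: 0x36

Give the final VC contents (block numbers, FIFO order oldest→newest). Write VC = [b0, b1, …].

#0 0x3a→b7/s3 MISS; vc=[]
#1 0x3b→b7/s3 L1-HIT; vc=[]
#2 0xf1→b30/s2 MISS; vc=[]
#3 0x3c→b7/s3 L1-HIT; vc=[]
#4 0x3f→b7/s3 L1-HIT; vc=[]
#5 0x39→b7/s3 L1-HIT; vc=[]
#6 0x7f→b15/s3 MISS; vc=[7]
#7 0x39→b7/s3 VC-HIT; vc=[15]
#8 0x30→b6/s2 MISS; vc=[15,30]
#9 0x53→b10/s2 MISS; vc=[15,30,6]
#10 0x36→b6/s2 VC-HIT; vc=[15,30,10]

VC = [15, 30, 10]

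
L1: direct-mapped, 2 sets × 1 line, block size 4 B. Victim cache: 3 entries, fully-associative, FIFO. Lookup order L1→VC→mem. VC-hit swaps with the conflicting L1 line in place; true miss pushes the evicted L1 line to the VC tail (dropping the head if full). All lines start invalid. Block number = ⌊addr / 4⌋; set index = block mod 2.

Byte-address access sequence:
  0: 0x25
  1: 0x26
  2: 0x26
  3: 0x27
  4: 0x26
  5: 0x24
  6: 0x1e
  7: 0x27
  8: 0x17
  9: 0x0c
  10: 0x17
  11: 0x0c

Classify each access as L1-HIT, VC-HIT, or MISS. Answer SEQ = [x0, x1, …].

SEQ = [MISS, L1-HIT, L1-HIT, L1-HIT, L1-HIT, L1-HIT, MISS, VC-HIT, MISS, MISS, VC-HIT, VC-HIT]

0: 0x25 (blk 9, set 1) → MISS  vc=[]
1: 0x26 (blk 9, set 1) → L1-HIT  vc=[]
2: 0x26 (blk 9, set 1) → L1-HIT  vc=[]
3: 0x27 (blk 9, set 1) → L1-HIT  vc=[]
4: 0x26 (blk 9, set 1) → L1-HIT  vc=[]
5: 0x24 (blk 9, set 1) → L1-HIT  vc=[]
6: 0x1e (blk 7, set 1) → MISS  vc=[9]
7: 0x27 (blk 9, set 1) → VC-HIT  vc=[7]
8: 0x17 (blk 5, set 1) → MISS  vc=[7, 9]
9: 0xc (blk 3, set 1) → MISS  vc=[7, 9, 5]
10: 0x17 (blk 5, set 1) → VC-HIT  vc=[7, 9, 3]
11: 0xc (blk 3, set 1) → VC-HIT  vc=[7, 9, 5]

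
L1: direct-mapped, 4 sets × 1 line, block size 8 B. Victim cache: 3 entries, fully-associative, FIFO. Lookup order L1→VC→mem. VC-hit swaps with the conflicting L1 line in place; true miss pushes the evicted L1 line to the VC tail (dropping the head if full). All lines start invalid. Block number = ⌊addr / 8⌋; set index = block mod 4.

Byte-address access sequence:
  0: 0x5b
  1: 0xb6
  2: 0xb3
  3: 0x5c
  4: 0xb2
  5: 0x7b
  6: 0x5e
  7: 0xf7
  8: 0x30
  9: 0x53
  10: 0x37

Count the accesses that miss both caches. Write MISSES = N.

  [0] addr=0x5b blk=11 s=3: MISS | VC []
  [1] addr=0xb6 blk=22 s=2: MISS | VC []
  [2] addr=0xb3 blk=22 s=2: L1-HIT | VC []
  [3] addr=0x5c blk=11 s=3: L1-HIT | VC []
  [4] addr=0xb2 blk=22 s=2: L1-HIT | VC []
  [5] addr=0x7b blk=15 s=3: MISS | VC [11]
  [6] addr=0x5e blk=11 s=3: VC-HIT | VC [15]
  [7] addr=0xf7 blk=30 s=2: MISS | VC [15, 22]
  [8] addr=0x30 blk=6 s=2: MISS | VC [15, 22, 30]
  [9] addr=0x53 blk=10 s=2: MISS | VC [22, 30, 6]
  [10] addr=0x37 blk=6 s=2: VC-HIT | VC [22, 30, 10]

MISSES = 6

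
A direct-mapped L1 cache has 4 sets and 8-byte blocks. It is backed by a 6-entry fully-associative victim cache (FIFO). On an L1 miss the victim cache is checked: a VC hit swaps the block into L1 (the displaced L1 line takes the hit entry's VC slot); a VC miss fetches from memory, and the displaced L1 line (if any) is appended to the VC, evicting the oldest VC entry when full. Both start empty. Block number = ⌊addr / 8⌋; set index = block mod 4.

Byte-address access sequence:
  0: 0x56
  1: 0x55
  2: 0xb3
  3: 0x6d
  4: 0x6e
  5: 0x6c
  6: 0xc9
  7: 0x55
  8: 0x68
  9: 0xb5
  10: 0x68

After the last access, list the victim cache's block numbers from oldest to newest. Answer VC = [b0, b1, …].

VC = [10, 25]

0: 0x56 (blk 10, set 2) → MISS  vc=[]
1: 0x55 (blk 10, set 2) → L1-HIT  vc=[]
2: 0xb3 (blk 22, set 2) → MISS  vc=[10]
3: 0x6d (blk 13, set 1) → MISS  vc=[10]
4: 0x6e (blk 13, set 1) → L1-HIT  vc=[10]
5: 0x6c (blk 13, set 1) → L1-HIT  vc=[10]
6: 0xc9 (blk 25, set 1) → MISS  vc=[10, 13]
7: 0x55 (blk 10, set 2) → VC-HIT  vc=[22, 13]
8: 0x68 (blk 13, set 1) → VC-HIT  vc=[22, 25]
9: 0xb5 (blk 22, set 2) → VC-HIT  vc=[10, 25]
10: 0x68 (blk 13, set 1) → L1-HIT  vc=[10, 25]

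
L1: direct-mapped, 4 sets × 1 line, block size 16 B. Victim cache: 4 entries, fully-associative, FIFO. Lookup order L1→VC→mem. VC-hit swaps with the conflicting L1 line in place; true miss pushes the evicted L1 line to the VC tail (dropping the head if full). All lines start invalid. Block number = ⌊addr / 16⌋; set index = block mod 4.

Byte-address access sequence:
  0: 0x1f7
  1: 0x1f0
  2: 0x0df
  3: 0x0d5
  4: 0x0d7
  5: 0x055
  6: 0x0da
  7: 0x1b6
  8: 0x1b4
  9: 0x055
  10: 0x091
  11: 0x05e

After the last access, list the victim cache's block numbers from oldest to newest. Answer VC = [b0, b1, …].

VC = [13, 31, 9]

0: 0x1f7 (blk 31, set 3) → MISS  vc=[]
1: 0x1f0 (blk 31, set 3) → L1-HIT  vc=[]
2: 0xdf (blk 13, set 1) → MISS  vc=[]
3: 0xd5 (blk 13, set 1) → L1-HIT  vc=[]
4: 0xd7 (blk 13, set 1) → L1-HIT  vc=[]
5: 0x55 (blk 5, set 1) → MISS  vc=[13]
6: 0xda (blk 13, set 1) → VC-HIT  vc=[5]
7: 0x1b6 (blk 27, set 3) → MISS  vc=[5, 31]
8: 0x1b4 (blk 27, set 3) → L1-HIT  vc=[5, 31]
9: 0x55 (blk 5, set 1) → VC-HIT  vc=[13, 31]
10: 0x91 (blk 9, set 1) → MISS  vc=[13, 31, 5]
11: 0x5e (blk 5, set 1) → VC-HIT  vc=[13, 31, 9]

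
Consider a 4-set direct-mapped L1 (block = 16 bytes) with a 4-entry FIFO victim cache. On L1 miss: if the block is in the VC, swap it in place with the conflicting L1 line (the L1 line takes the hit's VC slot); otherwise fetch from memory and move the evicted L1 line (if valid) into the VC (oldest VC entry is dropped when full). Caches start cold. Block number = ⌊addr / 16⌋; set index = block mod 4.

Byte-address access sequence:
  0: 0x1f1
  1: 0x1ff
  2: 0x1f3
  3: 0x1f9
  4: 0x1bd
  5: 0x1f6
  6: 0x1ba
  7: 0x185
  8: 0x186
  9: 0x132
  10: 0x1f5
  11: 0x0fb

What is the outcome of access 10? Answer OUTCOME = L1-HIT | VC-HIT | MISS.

OUTCOME = VC-HIT

  [0] addr=0x1f1 blk=31 s=3: MISS | VC []
  [1] addr=0x1ff blk=31 s=3: L1-HIT | VC []
  [2] addr=0x1f3 blk=31 s=3: L1-HIT | VC []
  [3] addr=0x1f9 blk=31 s=3: L1-HIT | VC []
  [4] addr=0x1bd blk=27 s=3: MISS | VC [31]
  [5] addr=0x1f6 blk=31 s=3: VC-HIT | VC [27]
  [6] addr=0x1ba blk=27 s=3: VC-HIT | VC [31]
  [7] addr=0x185 blk=24 s=0: MISS | VC [31]
  [8] addr=0x186 blk=24 s=0: L1-HIT | VC [31]
  [9] addr=0x132 blk=19 s=3: MISS | VC [31, 27]
  [10] addr=0x1f5 blk=31 s=3: VC-HIT | VC [19, 27]
  [11] addr=0xfb blk=15 s=3: MISS | VC [19, 27, 31]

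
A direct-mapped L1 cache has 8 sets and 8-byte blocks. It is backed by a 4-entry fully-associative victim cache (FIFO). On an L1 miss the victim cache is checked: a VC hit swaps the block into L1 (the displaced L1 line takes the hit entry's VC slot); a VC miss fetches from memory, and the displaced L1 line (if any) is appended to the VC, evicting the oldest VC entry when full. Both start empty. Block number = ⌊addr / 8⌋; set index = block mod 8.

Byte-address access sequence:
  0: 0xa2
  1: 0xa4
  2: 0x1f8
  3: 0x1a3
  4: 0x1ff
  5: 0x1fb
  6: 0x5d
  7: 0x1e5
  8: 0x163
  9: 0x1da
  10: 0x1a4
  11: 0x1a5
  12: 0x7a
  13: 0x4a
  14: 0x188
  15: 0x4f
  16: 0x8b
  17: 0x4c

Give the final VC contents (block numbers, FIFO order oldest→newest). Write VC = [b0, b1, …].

#0 0xa2→b20/s4 MISS; vc=[]
#1 0xa4→b20/s4 L1-HIT; vc=[]
#2 0x1f8→b63/s7 MISS; vc=[]
#3 0x1a3→b52/s4 MISS; vc=[20]
#4 0x1ff→b63/s7 L1-HIT; vc=[20]
#5 0x1fb→b63/s7 L1-HIT; vc=[20]
#6 0x5d→b11/s3 MISS; vc=[20]
#7 0x1e5→b60/s4 MISS; vc=[20,52]
#8 0x163→b44/s4 MISS; vc=[20,52,60]
#9 0x1da→b59/s3 MISS; vc=[20,52,60,11]
#10 0x1a4→b52/s4 VC-HIT; vc=[20,44,60,11]
#11 0x1a5→b52/s4 L1-HIT; vc=[20,44,60,11]
#12 0x7a→b15/s7 MISS; vc=[44,60,11,63]
#13 0x4a→b9/s1 MISS; vc=[44,60,11,63]
#14 0x188→b49/s1 MISS; vc=[60,11,63,9]
#15 0x4f→b9/s1 VC-HIT; vc=[60,11,63,49]
#16 0x8b→b17/s1 MISS; vc=[11,63,49,9]
#17 0x4c→b9/s1 VC-HIT; vc=[11,63,49,17]

VC = [11, 63, 49, 17]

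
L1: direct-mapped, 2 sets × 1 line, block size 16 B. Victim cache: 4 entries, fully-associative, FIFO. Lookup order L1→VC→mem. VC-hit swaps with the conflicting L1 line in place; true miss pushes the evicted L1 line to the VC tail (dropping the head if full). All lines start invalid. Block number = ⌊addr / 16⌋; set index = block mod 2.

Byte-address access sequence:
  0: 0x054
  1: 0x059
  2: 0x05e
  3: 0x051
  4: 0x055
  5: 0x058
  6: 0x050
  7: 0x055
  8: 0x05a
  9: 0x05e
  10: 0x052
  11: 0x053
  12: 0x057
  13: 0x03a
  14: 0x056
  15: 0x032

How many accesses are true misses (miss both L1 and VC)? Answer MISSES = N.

MISSES = 2

0: 0x54 (blk 5, set 1) → MISS  vc=[]
1: 0x59 (blk 5, set 1) → L1-HIT  vc=[]
2: 0x5e (blk 5, set 1) → L1-HIT  vc=[]
3: 0x51 (blk 5, set 1) → L1-HIT  vc=[]
4: 0x55 (blk 5, set 1) → L1-HIT  vc=[]
5: 0x58 (blk 5, set 1) → L1-HIT  vc=[]
6: 0x50 (blk 5, set 1) → L1-HIT  vc=[]
7: 0x55 (blk 5, set 1) → L1-HIT  vc=[]
8: 0x5a (blk 5, set 1) → L1-HIT  vc=[]
9: 0x5e (blk 5, set 1) → L1-HIT  vc=[]
10: 0x52 (blk 5, set 1) → L1-HIT  vc=[]
11: 0x53 (blk 5, set 1) → L1-HIT  vc=[]
12: 0x57 (blk 5, set 1) → L1-HIT  vc=[]
13: 0x3a (blk 3, set 1) → MISS  vc=[5]
14: 0x56 (blk 5, set 1) → VC-HIT  vc=[3]
15: 0x32 (blk 3, set 1) → VC-HIT  vc=[5]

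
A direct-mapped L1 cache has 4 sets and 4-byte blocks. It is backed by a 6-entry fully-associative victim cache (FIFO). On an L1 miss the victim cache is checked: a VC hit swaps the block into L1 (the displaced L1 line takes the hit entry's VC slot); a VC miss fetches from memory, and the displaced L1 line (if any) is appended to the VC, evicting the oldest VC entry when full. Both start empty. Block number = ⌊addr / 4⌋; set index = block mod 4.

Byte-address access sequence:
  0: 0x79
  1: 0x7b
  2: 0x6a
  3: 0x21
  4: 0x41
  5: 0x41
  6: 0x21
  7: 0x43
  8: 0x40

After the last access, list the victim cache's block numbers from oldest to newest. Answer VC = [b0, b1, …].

0: 0x79 (blk 30, set 2) → MISS  vc=[]
1: 0x7b (blk 30, set 2) → L1-HIT  vc=[]
2: 0x6a (blk 26, set 2) → MISS  vc=[30]
3: 0x21 (blk 8, set 0) → MISS  vc=[30]
4: 0x41 (blk 16, set 0) → MISS  vc=[30, 8]
5: 0x41 (blk 16, set 0) → L1-HIT  vc=[30, 8]
6: 0x21 (blk 8, set 0) → VC-HIT  vc=[30, 16]
7: 0x43 (blk 16, set 0) → VC-HIT  vc=[30, 8]
8: 0x40 (blk 16, set 0) → L1-HIT  vc=[30, 8]

VC = [30, 8]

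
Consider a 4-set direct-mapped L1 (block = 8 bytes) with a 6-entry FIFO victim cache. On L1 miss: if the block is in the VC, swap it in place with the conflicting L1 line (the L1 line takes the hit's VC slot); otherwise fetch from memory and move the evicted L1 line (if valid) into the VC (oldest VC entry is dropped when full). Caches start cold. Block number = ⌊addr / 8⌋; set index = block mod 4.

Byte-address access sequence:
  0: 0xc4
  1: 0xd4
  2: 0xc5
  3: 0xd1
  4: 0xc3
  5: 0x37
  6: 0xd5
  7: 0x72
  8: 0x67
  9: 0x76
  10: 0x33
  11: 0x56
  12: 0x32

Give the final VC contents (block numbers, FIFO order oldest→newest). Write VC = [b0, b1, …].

0: 0xc4 (blk 24, set 0) → MISS  vc=[]
1: 0xd4 (blk 26, set 2) → MISS  vc=[]
2: 0xc5 (blk 24, set 0) → L1-HIT  vc=[]
3: 0xd1 (blk 26, set 2) → L1-HIT  vc=[]
4: 0xc3 (blk 24, set 0) → L1-HIT  vc=[]
5: 0x37 (blk 6, set 2) → MISS  vc=[26]
6: 0xd5 (blk 26, set 2) → VC-HIT  vc=[6]
7: 0x72 (blk 14, set 2) → MISS  vc=[6, 26]
8: 0x67 (blk 12, set 0) → MISS  vc=[6, 26, 24]
9: 0x76 (blk 14, set 2) → L1-HIT  vc=[6, 26, 24]
10: 0x33 (blk 6, set 2) → VC-HIT  vc=[14, 26, 24]
11: 0x56 (blk 10, set 2) → MISS  vc=[14, 26, 24, 6]
12: 0x32 (blk 6, set 2) → VC-HIT  vc=[14, 26, 24, 10]

VC = [14, 26, 24, 10]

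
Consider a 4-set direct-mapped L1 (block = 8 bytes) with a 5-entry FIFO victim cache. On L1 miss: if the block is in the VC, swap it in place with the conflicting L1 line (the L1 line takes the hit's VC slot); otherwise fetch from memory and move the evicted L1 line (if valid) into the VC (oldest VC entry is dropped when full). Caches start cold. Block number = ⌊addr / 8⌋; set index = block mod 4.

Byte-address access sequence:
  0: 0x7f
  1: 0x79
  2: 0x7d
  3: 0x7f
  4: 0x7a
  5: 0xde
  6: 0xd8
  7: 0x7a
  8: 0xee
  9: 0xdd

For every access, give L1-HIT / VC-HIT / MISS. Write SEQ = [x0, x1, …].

#0 0x7f→b15/s3 MISS; vc=[]
#1 0x79→b15/s3 L1-HIT; vc=[]
#2 0x7d→b15/s3 L1-HIT; vc=[]
#3 0x7f→b15/s3 L1-HIT; vc=[]
#4 0x7a→b15/s3 L1-HIT; vc=[]
#5 0xde→b27/s3 MISS; vc=[15]
#6 0xd8→b27/s3 L1-HIT; vc=[15]
#7 0x7a→b15/s3 VC-HIT; vc=[27]
#8 0xee→b29/s1 MISS; vc=[27]
#9 0xdd→b27/s3 VC-HIT; vc=[15]

SEQ = [MISS, L1-HIT, L1-HIT, L1-HIT, L1-HIT, MISS, L1-HIT, VC-HIT, MISS, VC-HIT]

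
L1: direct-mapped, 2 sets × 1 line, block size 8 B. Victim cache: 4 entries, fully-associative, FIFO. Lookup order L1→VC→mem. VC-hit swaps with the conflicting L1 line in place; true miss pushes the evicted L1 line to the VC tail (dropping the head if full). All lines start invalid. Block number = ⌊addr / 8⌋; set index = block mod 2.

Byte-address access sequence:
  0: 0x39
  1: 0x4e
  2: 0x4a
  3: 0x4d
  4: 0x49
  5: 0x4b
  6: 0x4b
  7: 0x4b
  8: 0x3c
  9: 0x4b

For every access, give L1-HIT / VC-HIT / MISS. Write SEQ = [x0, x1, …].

SEQ = [MISS, MISS, L1-HIT, L1-HIT, L1-HIT, L1-HIT, L1-HIT, L1-HIT, VC-HIT, VC-HIT]

  [0] addr=0x39 blk=7 s=1: MISS | VC []
  [1] addr=0x4e blk=9 s=1: MISS | VC [7]
  [2] addr=0x4a blk=9 s=1: L1-HIT | VC [7]
  [3] addr=0x4d blk=9 s=1: L1-HIT | VC [7]
  [4] addr=0x49 blk=9 s=1: L1-HIT | VC [7]
  [5] addr=0x4b blk=9 s=1: L1-HIT | VC [7]
  [6] addr=0x4b blk=9 s=1: L1-HIT | VC [7]
  [7] addr=0x4b blk=9 s=1: L1-HIT | VC [7]
  [8] addr=0x3c blk=7 s=1: VC-HIT | VC [9]
  [9] addr=0x4b blk=9 s=1: VC-HIT | VC [7]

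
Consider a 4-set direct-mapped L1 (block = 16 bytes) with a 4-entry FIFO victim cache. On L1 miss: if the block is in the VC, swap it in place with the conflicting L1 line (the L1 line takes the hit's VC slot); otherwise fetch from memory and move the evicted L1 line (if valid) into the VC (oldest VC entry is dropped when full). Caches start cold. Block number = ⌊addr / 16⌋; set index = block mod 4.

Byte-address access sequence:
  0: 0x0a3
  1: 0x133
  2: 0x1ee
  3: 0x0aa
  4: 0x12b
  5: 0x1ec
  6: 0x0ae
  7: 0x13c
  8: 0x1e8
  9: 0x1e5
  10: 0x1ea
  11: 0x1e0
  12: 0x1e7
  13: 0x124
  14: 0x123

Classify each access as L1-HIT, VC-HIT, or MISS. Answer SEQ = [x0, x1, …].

#0 0xa3→b10/s2 MISS; vc=[]
#1 0x133→b19/s3 MISS; vc=[]
#2 0x1ee→b30/s2 MISS; vc=[10]
#3 0xaa→b10/s2 VC-HIT; vc=[30]
#4 0x12b→b18/s2 MISS; vc=[30,10]
#5 0x1ec→b30/s2 VC-HIT; vc=[18,10]
#6 0xae→b10/s2 VC-HIT; vc=[18,30]
#7 0x13c→b19/s3 L1-HIT; vc=[18,30]
#8 0x1e8→b30/s2 VC-HIT; vc=[18,10]
#9 0x1e5→b30/s2 L1-HIT; vc=[18,10]
#10 0x1ea→b30/s2 L1-HIT; vc=[18,10]
#11 0x1e0→b30/s2 L1-HIT; vc=[18,10]
#12 0x1e7→b30/s2 L1-HIT; vc=[18,10]
#13 0x124→b18/s2 VC-HIT; vc=[30,10]
#14 0x123→b18/s2 L1-HIT; vc=[30,10]

SEQ = [MISS, MISS, MISS, VC-HIT, MISS, VC-HIT, VC-HIT, L1-HIT, VC-HIT, L1-HIT, L1-HIT, L1-HIT, L1-HIT, VC-HIT, L1-HIT]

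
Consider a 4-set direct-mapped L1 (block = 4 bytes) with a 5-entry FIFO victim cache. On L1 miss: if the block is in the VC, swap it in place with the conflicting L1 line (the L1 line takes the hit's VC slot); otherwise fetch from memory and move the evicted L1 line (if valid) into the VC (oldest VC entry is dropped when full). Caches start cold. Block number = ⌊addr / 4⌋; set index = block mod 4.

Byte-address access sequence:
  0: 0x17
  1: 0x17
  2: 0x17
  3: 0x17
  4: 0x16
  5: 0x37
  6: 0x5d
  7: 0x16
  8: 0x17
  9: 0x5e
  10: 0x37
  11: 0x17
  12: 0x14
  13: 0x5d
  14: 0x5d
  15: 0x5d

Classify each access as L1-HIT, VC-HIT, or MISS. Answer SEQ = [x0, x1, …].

SEQ = [MISS, L1-HIT, L1-HIT, L1-HIT, L1-HIT, MISS, MISS, VC-HIT, L1-HIT, L1-HIT, VC-HIT, VC-HIT, L1-HIT, L1-HIT, L1-HIT, L1-HIT]

#0 0x17→b5/s1 MISS; vc=[]
#1 0x17→b5/s1 L1-HIT; vc=[]
#2 0x17→b5/s1 L1-HIT; vc=[]
#3 0x17→b5/s1 L1-HIT; vc=[]
#4 0x16→b5/s1 L1-HIT; vc=[]
#5 0x37→b13/s1 MISS; vc=[5]
#6 0x5d→b23/s3 MISS; vc=[5]
#7 0x16→b5/s1 VC-HIT; vc=[13]
#8 0x17→b5/s1 L1-HIT; vc=[13]
#9 0x5e→b23/s3 L1-HIT; vc=[13]
#10 0x37→b13/s1 VC-HIT; vc=[5]
#11 0x17→b5/s1 VC-HIT; vc=[13]
#12 0x14→b5/s1 L1-HIT; vc=[13]
#13 0x5d→b23/s3 L1-HIT; vc=[13]
#14 0x5d→b23/s3 L1-HIT; vc=[13]
#15 0x5d→b23/s3 L1-HIT; vc=[13]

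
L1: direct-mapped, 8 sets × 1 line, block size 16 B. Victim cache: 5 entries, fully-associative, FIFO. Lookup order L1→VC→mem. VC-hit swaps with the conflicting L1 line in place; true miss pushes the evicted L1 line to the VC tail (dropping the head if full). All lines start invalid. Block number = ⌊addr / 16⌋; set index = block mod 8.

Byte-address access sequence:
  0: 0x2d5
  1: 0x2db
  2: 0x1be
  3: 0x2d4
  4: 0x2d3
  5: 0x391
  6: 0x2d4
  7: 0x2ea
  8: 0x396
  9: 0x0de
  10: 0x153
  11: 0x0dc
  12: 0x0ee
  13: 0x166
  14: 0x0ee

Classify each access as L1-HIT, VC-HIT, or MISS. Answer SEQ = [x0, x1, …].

  [0] addr=0x2d5 blk=45 s=5: MISS | VC []
  [1] addr=0x2db blk=45 s=5: L1-HIT | VC []
  [2] addr=0x1be blk=27 s=3: MISS | VC []
  [3] addr=0x2d4 blk=45 s=5: L1-HIT | VC []
  [4] addr=0x2d3 blk=45 s=5: L1-HIT | VC []
  [5] addr=0x391 blk=57 s=1: MISS | VC []
  [6] addr=0x2d4 blk=45 s=5: L1-HIT | VC []
  [7] addr=0x2ea blk=46 s=6: MISS | VC []
  [8] addr=0x396 blk=57 s=1: L1-HIT | VC []
  [9] addr=0xde blk=13 s=5: MISS | VC [45]
  [10] addr=0x153 blk=21 s=5: MISS | VC [45, 13]
  [11] addr=0xdc blk=13 s=5: VC-HIT | VC [45, 21]
  [12] addr=0xee blk=14 s=6: MISS | VC [45, 21, 46]
  [13] addr=0x166 blk=22 s=6: MISS | VC [45, 21, 46, 14]
  [14] addr=0xee blk=14 s=6: VC-HIT | VC [45, 21, 46, 22]

SEQ = [MISS, L1-HIT, MISS, L1-HIT, L1-HIT, MISS, L1-HIT, MISS, L1-HIT, MISS, MISS, VC-HIT, MISS, MISS, VC-HIT]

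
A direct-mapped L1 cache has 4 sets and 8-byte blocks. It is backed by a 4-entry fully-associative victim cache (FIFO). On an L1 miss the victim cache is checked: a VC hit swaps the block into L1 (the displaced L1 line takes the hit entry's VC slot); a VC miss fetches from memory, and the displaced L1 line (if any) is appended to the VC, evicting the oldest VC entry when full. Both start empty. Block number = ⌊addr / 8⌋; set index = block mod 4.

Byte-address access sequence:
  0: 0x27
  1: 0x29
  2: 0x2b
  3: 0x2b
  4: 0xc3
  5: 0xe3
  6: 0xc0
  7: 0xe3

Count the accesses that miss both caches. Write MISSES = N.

0: 0x27 (blk 4, set 0) → MISS  vc=[]
1: 0x29 (blk 5, set 1) → MISS  vc=[]
2: 0x2b (blk 5, set 1) → L1-HIT  vc=[]
3: 0x2b (blk 5, set 1) → L1-HIT  vc=[]
4: 0xc3 (blk 24, set 0) → MISS  vc=[4]
5: 0xe3 (blk 28, set 0) → MISS  vc=[4, 24]
6: 0xc0 (blk 24, set 0) → VC-HIT  vc=[4, 28]
7: 0xe3 (blk 28, set 0) → VC-HIT  vc=[4, 24]

MISSES = 4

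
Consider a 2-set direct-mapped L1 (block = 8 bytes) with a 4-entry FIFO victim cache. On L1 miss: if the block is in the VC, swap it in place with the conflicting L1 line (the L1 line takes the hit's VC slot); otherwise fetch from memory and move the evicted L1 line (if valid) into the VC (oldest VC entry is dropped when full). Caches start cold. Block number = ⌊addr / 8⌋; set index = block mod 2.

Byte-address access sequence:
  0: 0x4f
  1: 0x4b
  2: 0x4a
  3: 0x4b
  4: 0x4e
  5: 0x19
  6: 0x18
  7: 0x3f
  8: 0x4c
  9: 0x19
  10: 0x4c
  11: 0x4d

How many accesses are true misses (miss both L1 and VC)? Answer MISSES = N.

MISSES = 3

  [0] addr=0x4f blk=9 s=1: MISS | VC []
  [1] addr=0x4b blk=9 s=1: L1-HIT | VC []
  [2] addr=0x4a blk=9 s=1: L1-HIT | VC []
  [3] addr=0x4b blk=9 s=1: L1-HIT | VC []
  [4] addr=0x4e blk=9 s=1: L1-HIT | VC []
  [5] addr=0x19 blk=3 s=1: MISS | VC [9]
  [6] addr=0x18 blk=3 s=1: L1-HIT | VC [9]
  [7] addr=0x3f blk=7 s=1: MISS | VC [9, 3]
  [8] addr=0x4c blk=9 s=1: VC-HIT | VC [7, 3]
  [9] addr=0x19 blk=3 s=1: VC-HIT | VC [7, 9]
  [10] addr=0x4c blk=9 s=1: VC-HIT | VC [7, 3]
  [11] addr=0x4d blk=9 s=1: L1-HIT | VC [7, 3]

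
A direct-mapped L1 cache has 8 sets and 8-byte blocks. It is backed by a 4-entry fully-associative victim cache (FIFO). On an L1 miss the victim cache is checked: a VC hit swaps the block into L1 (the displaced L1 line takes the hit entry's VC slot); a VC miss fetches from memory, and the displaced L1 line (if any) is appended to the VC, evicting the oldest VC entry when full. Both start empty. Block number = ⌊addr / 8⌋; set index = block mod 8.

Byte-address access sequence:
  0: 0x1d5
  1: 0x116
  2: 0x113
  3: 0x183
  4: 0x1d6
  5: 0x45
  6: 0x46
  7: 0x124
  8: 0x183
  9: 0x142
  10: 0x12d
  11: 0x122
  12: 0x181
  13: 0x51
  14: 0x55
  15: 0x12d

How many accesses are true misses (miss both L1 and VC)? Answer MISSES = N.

  [0] addr=0x1d5 blk=58 s=2: MISS | VC []
  [1] addr=0x116 blk=34 s=2: MISS | VC [58]
  [2] addr=0x113 blk=34 s=2: L1-HIT | VC [58]
  [3] addr=0x183 blk=48 s=0: MISS | VC [58]
  [4] addr=0x1d6 blk=58 s=2: VC-HIT | VC [34]
  [5] addr=0x45 blk=8 s=0: MISS | VC [34, 48]
  [6] addr=0x46 blk=8 s=0: L1-HIT | VC [34, 48]
  [7] addr=0x124 blk=36 s=4: MISS | VC [34, 48]
  [8] addr=0x183 blk=48 s=0: VC-HIT | VC [34, 8]
  [9] addr=0x142 blk=40 s=0: MISS | VC [34, 8, 48]
  [10] addr=0x12d blk=37 s=5: MISS | VC [34, 8, 48]
  [11] addr=0x122 blk=36 s=4: L1-HIT | VC [34, 8, 48]
  [12] addr=0x181 blk=48 s=0: VC-HIT | VC [34, 8, 40]
  [13] addr=0x51 blk=10 s=2: MISS | VC [34, 8, 40, 58]
  [14] addr=0x55 blk=10 s=2: L1-HIT | VC [34, 8, 40, 58]
  [15] addr=0x12d blk=37 s=5: L1-HIT | VC [34, 8, 40, 58]

MISSES = 8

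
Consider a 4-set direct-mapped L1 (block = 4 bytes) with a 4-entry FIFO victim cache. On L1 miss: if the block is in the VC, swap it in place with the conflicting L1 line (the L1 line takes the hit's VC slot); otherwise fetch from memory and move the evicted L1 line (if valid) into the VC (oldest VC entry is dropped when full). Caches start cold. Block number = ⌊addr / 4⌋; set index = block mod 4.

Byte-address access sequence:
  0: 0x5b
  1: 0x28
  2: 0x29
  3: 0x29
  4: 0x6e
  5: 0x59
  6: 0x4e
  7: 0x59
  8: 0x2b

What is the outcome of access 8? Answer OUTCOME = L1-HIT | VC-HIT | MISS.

OUTCOME = VC-HIT

#0 0x5b→b22/s2 MISS; vc=[]
#1 0x28→b10/s2 MISS; vc=[22]
#2 0x29→b10/s2 L1-HIT; vc=[22]
#3 0x29→b10/s2 L1-HIT; vc=[22]
#4 0x6e→b27/s3 MISS; vc=[22]
#5 0x59→b22/s2 VC-HIT; vc=[10]
#6 0x4e→b19/s3 MISS; vc=[10,27]
#7 0x59→b22/s2 L1-HIT; vc=[10,27]
#8 0x2b→b10/s2 VC-HIT; vc=[22,27]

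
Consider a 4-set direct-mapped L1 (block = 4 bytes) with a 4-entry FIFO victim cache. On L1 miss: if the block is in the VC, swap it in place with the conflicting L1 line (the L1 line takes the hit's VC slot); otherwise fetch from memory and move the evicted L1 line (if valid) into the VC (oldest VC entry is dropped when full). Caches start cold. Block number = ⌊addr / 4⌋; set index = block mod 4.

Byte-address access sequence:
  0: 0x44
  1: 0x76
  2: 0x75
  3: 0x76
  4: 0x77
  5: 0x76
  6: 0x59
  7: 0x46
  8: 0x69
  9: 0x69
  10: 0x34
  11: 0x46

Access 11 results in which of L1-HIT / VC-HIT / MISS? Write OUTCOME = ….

#0 0x44→b17/s1 MISS; vc=[]
#1 0x76→b29/s1 MISS; vc=[17]
#2 0x75→b29/s1 L1-HIT; vc=[17]
#3 0x76→b29/s1 L1-HIT; vc=[17]
#4 0x77→b29/s1 L1-HIT; vc=[17]
#5 0x76→b29/s1 L1-HIT; vc=[17]
#6 0x59→b22/s2 MISS; vc=[17]
#7 0x46→b17/s1 VC-HIT; vc=[29]
#8 0x69→b26/s2 MISS; vc=[29,22]
#9 0x69→b26/s2 L1-HIT; vc=[29,22]
#10 0x34→b13/s1 MISS; vc=[29,22,17]
#11 0x46→b17/s1 VC-HIT; vc=[29,22,13]

OUTCOME = VC-HIT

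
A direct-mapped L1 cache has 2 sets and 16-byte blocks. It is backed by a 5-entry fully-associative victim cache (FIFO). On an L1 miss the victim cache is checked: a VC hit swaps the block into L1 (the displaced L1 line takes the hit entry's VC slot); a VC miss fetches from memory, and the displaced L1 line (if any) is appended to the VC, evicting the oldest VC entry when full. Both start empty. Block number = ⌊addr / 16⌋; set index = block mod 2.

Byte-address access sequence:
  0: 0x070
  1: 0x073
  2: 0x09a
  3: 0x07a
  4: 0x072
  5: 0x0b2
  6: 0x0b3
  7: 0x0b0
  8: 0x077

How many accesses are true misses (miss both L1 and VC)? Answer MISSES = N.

MISSES = 3

0: 0x70 (blk 7, set 1) → MISS  vc=[]
1: 0x73 (blk 7, set 1) → L1-HIT  vc=[]
2: 0x9a (blk 9, set 1) → MISS  vc=[7]
3: 0x7a (blk 7, set 1) → VC-HIT  vc=[9]
4: 0x72 (blk 7, set 1) → L1-HIT  vc=[9]
5: 0xb2 (blk 11, set 1) → MISS  vc=[9, 7]
6: 0xb3 (blk 11, set 1) → L1-HIT  vc=[9, 7]
7: 0xb0 (blk 11, set 1) → L1-HIT  vc=[9, 7]
8: 0x77 (blk 7, set 1) → VC-HIT  vc=[9, 11]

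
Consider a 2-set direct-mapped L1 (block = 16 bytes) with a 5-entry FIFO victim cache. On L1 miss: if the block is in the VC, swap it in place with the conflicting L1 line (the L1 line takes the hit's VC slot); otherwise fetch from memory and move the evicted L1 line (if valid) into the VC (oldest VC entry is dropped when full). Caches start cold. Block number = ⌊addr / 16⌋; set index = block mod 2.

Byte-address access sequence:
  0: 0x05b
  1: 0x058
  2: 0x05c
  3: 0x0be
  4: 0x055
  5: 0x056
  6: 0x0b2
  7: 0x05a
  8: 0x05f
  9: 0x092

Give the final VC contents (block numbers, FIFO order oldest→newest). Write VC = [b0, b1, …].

VC = [11, 5]

  [0] addr=0x5b blk=5 s=1: MISS | VC []
  [1] addr=0x58 blk=5 s=1: L1-HIT | VC []
  [2] addr=0x5c blk=5 s=1: L1-HIT | VC []
  [3] addr=0xbe blk=11 s=1: MISS | VC [5]
  [4] addr=0x55 blk=5 s=1: VC-HIT | VC [11]
  [5] addr=0x56 blk=5 s=1: L1-HIT | VC [11]
  [6] addr=0xb2 blk=11 s=1: VC-HIT | VC [5]
  [7] addr=0x5a blk=5 s=1: VC-HIT | VC [11]
  [8] addr=0x5f blk=5 s=1: L1-HIT | VC [11]
  [9] addr=0x92 blk=9 s=1: MISS | VC [11, 5]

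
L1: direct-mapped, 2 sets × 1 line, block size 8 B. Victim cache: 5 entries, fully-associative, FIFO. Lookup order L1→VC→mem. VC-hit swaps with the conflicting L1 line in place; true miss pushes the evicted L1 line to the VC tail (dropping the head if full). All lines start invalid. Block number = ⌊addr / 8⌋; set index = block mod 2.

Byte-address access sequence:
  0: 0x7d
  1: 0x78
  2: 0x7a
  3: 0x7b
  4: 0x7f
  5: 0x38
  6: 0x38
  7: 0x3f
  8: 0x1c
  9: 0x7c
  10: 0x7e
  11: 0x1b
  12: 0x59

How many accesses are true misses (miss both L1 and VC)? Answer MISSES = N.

MISSES = 4

#0 0x7d→b15/s1 MISS; vc=[]
#1 0x78→b15/s1 L1-HIT; vc=[]
#2 0x7a→b15/s1 L1-HIT; vc=[]
#3 0x7b→b15/s1 L1-HIT; vc=[]
#4 0x7f→b15/s1 L1-HIT; vc=[]
#5 0x38→b7/s1 MISS; vc=[15]
#6 0x38→b7/s1 L1-HIT; vc=[15]
#7 0x3f→b7/s1 L1-HIT; vc=[15]
#8 0x1c→b3/s1 MISS; vc=[15,7]
#9 0x7c→b15/s1 VC-HIT; vc=[3,7]
#10 0x7e→b15/s1 L1-HIT; vc=[3,7]
#11 0x1b→b3/s1 VC-HIT; vc=[15,7]
#12 0x59→b11/s1 MISS; vc=[15,7,3]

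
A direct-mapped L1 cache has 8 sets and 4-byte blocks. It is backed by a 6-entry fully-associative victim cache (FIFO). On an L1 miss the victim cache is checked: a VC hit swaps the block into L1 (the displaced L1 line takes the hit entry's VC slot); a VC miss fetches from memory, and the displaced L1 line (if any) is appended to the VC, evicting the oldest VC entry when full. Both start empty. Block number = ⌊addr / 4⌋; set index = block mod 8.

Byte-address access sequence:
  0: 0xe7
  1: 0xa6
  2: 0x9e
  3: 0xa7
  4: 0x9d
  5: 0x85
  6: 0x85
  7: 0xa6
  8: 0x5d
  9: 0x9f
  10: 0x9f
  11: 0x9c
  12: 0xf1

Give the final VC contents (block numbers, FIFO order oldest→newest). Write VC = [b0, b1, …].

VC = [57, 33, 23]

  [0] addr=0xe7 blk=57 s=1: MISS | VC []
  [1] addr=0xa6 blk=41 s=1: MISS | VC [57]
  [2] addr=0x9e blk=39 s=7: MISS | VC [57]
  [3] addr=0xa7 blk=41 s=1: L1-HIT | VC [57]
  [4] addr=0x9d blk=39 s=7: L1-HIT | VC [57]
  [5] addr=0x85 blk=33 s=1: MISS | VC [57, 41]
  [6] addr=0x85 blk=33 s=1: L1-HIT | VC [57, 41]
  [7] addr=0xa6 blk=41 s=1: VC-HIT | VC [57, 33]
  [8] addr=0x5d blk=23 s=7: MISS | VC [57, 33, 39]
  [9] addr=0x9f blk=39 s=7: VC-HIT | VC [57, 33, 23]
  [10] addr=0x9f blk=39 s=7: L1-HIT | VC [57, 33, 23]
  [11] addr=0x9c blk=39 s=7: L1-HIT | VC [57, 33, 23]
  [12] addr=0xf1 blk=60 s=4: MISS | VC [57, 33, 23]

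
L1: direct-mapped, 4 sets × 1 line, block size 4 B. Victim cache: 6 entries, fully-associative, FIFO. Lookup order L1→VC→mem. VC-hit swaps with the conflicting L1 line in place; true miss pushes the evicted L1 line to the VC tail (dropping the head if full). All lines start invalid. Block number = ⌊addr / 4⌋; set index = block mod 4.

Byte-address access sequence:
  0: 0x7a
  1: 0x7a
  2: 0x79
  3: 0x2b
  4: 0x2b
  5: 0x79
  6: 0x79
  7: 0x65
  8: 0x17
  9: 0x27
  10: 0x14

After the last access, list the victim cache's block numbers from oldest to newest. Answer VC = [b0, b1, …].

VC = [10, 25, 9]

0: 0x7a (blk 30, set 2) → MISS  vc=[]
1: 0x7a (blk 30, set 2) → L1-HIT  vc=[]
2: 0x79 (blk 30, set 2) → L1-HIT  vc=[]
3: 0x2b (blk 10, set 2) → MISS  vc=[30]
4: 0x2b (blk 10, set 2) → L1-HIT  vc=[30]
5: 0x79 (blk 30, set 2) → VC-HIT  vc=[10]
6: 0x79 (blk 30, set 2) → L1-HIT  vc=[10]
7: 0x65 (blk 25, set 1) → MISS  vc=[10]
8: 0x17 (blk 5, set 1) → MISS  vc=[10, 25]
9: 0x27 (blk 9, set 1) → MISS  vc=[10, 25, 5]
10: 0x14 (blk 5, set 1) → VC-HIT  vc=[10, 25, 9]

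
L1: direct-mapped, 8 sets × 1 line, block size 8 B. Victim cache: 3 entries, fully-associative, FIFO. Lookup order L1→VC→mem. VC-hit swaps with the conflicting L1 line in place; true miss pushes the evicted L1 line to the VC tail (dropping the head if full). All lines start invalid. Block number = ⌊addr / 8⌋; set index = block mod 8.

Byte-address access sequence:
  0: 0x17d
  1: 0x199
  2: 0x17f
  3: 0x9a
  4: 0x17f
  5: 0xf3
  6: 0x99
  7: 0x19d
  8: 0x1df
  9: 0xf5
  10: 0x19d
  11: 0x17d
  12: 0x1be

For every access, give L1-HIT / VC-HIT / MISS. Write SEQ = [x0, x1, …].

SEQ = [MISS, MISS, L1-HIT, MISS, L1-HIT, MISS, L1-HIT, VC-HIT, MISS, L1-HIT, VC-HIT, L1-HIT, MISS]

  [0] addr=0x17d blk=47 s=7: MISS | VC []
  [1] addr=0x199 blk=51 s=3: MISS | VC []
  [2] addr=0x17f blk=47 s=7: L1-HIT | VC []
  [3] addr=0x9a blk=19 s=3: MISS | VC [51]
  [4] addr=0x17f blk=47 s=7: L1-HIT | VC [51]
  [5] addr=0xf3 blk=30 s=6: MISS | VC [51]
  [6] addr=0x99 blk=19 s=3: L1-HIT | VC [51]
  [7] addr=0x19d blk=51 s=3: VC-HIT | VC [19]
  [8] addr=0x1df blk=59 s=3: MISS | VC [19, 51]
  [9] addr=0xf5 blk=30 s=6: L1-HIT | VC [19, 51]
  [10] addr=0x19d blk=51 s=3: VC-HIT | VC [19, 59]
  [11] addr=0x17d blk=47 s=7: L1-HIT | VC [19, 59]
  [12] addr=0x1be blk=55 s=7: MISS | VC [19, 59, 47]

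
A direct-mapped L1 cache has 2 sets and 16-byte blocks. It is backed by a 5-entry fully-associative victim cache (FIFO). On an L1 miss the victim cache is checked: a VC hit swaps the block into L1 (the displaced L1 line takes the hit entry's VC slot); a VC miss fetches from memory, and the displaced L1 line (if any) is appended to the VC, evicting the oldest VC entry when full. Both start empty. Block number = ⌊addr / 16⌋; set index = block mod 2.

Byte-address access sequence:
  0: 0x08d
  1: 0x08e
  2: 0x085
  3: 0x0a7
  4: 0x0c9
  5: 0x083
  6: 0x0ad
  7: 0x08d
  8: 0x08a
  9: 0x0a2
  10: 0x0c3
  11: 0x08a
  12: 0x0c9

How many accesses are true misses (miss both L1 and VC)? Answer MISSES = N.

#0 0x8d→b8/s0 MISS; vc=[]
#1 0x8e→b8/s0 L1-HIT; vc=[]
#2 0x85→b8/s0 L1-HIT; vc=[]
#3 0xa7→b10/s0 MISS; vc=[8]
#4 0xc9→b12/s0 MISS; vc=[8,10]
#5 0x83→b8/s0 VC-HIT; vc=[12,10]
#6 0xad→b10/s0 VC-HIT; vc=[12,8]
#7 0x8d→b8/s0 VC-HIT; vc=[12,10]
#8 0x8a→b8/s0 L1-HIT; vc=[12,10]
#9 0xa2→b10/s0 VC-HIT; vc=[12,8]
#10 0xc3→b12/s0 VC-HIT; vc=[10,8]
#11 0x8a→b8/s0 VC-HIT; vc=[10,12]
#12 0xc9→b12/s0 VC-HIT; vc=[10,8]

MISSES = 3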